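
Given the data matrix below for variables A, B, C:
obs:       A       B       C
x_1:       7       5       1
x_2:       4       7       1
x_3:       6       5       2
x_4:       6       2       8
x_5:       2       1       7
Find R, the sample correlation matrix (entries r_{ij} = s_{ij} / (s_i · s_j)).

Step 1 — column means:
  mean(A) = (7 + 4 + 6 + 6 + 2) / 5 = 25/5 = 5
  mean(B) = (5 + 7 + 5 + 2 + 1) / 5 = 20/5 = 4
  mean(C) = (1 + 1 + 2 + 8 + 7) / 5 = 19/5 = 3.8

Step 2 — sample variances and covariances s[i,j] = (1/(n-1)) · Σ_k (x_{k,i} - mean_i) · (x_{k,j} - mean_j), with n-1 = 4:
  s[A,A] = ((2)·(2) + (-1)·(-1) + (1)·(1) + (1)·(1) + (-3)·(-3)) / 4 = 16/4 = 4
  s[A,B] = ((2)·(1) + (-1)·(3) + (1)·(1) + (1)·(-2) + (-3)·(-3)) / 4 = 7/4 = 1.75
  s[A,C] = ((2)·(-2.8) + (-1)·(-2.8) + (1)·(-1.8) + (1)·(4.2) + (-3)·(3.2)) / 4 = -10/4 = -2.5
  s[B,B] = ((1)·(1) + (3)·(3) + (1)·(1) + (-2)·(-2) + (-3)·(-3)) / 4 = 24/4 = 6
  s[B,C] = ((1)·(-2.8) + (3)·(-2.8) + (1)·(-1.8) + (-2)·(4.2) + (-3)·(3.2)) / 4 = -31/4 = -7.75
  s[C,C] = ((-2.8)·(-2.8) + (-2.8)·(-2.8) + (-1.8)·(-1.8) + (4.2)·(4.2) + (3.2)·(3.2)) / 4 = 46.8/4 = 11.7
  Sample standard deviations s_i = √(s[i,i]):
  s(A) = √(4) = 2
  s(B) = √(6) = 2.4495
  s(C) = √(11.7) = 3.4205

Step 3 — r_{ij} = s_{ij} / (s_i · s_j):
  r[A,A] = 1 (diagonal).
  r[A,B] = 1.75 / (2 · 2.4495) = 1.75 / 4.899 = 0.3572
  r[A,C] = -2.5 / (2 · 3.4205) = -2.5 / 6.8411 = -0.3654
  r[B,B] = 1 (diagonal).
  r[B,C] = -7.75 / (2.4495 · 3.4205) = -7.75 / 8.3785 = -0.925
  r[C,C] = 1 (diagonal).

R is symmetric with unit diagonal. Assembling:

R = [[1, 0.3572, -0.3654],
 [0.3572, 1, -0.925],
 [-0.3654, -0.925, 1]]


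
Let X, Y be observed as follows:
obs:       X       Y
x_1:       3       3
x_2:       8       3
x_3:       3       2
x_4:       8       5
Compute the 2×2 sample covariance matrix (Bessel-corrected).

Step 1 — column means:
  mean(X) = (3 + 8 + 3 + 8) / 4 = 22/4 = 5.5
  mean(Y) = (3 + 3 + 2 + 5) / 4 = 13/4 = 3.25

Step 2 — sample covariance S[i,j] = (1/(n-1)) · Σ_k (x_{k,i} - mean_i) · (x_{k,j} - mean_j), with n-1 = 3.
  S[X,X] = ((-2.5)·(-2.5) + (2.5)·(2.5) + (-2.5)·(-2.5) + (2.5)·(2.5)) / 3 = 25/3 = 8.3333
  S[X,Y] = ((-2.5)·(-0.25) + (2.5)·(-0.25) + (-2.5)·(-1.25) + (2.5)·(1.75)) / 3 = 7.5/3 = 2.5
  S[Y,Y] = ((-0.25)·(-0.25) + (-0.25)·(-0.25) + (-1.25)·(-1.25) + (1.75)·(1.75)) / 3 = 4.75/3 = 1.5833

S is symmetric (S[j,i] = S[i,j]). Assembling:

S = [[8.3333, 2.5],
 [2.5, 1.5833]]


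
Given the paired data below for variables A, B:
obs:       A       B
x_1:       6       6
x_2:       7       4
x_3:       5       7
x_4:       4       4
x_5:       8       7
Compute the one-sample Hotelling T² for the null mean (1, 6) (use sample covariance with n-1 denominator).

Step 1 — sample mean vector:
  mean(A) = (6 + 7 + 5 + 4 + 8) / 5 = 30/5 = 6
  mean(B) = (6 + 4 + 7 + 4 + 7) / 5 = 28/5 = 5.6
  x̄ = (6, 5.6),  deviation x̄ - mu_0 = (6, 5.6) - (1, 6) = (5, -0.4).

Step 2 — sample covariance matrix, S[i,j] = (1/(n-1)) · Σ_k (x_{k,i} - mean_i) · (x_{k,j} - mean_j), divisor n-1 = 4:
  S[A,A] = ((0)·(0) + (1)·(1) + (-1)·(-1) + (-2)·(-2) + (2)·(2)) / 4 = 10/4 = 2.5
  S[A,B] = ((0)·(0.4) + (1)·(-1.6) + (-1)·(1.4) + (-2)·(-1.6) + (2)·(1.4)) / 4 = 3/4 = 0.75
  S[B,B] = ((0.4)·(0.4) + (-1.6)·(-1.6) + (1.4)·(1.4) + (-1.6)·(-1.6) + (1.4)·(1.4)) / 4 = 9.2/4 = 2.3
  S = [[2.5, 0.75],
 [0.75, 2.3]].

Step 3 — invert S. det(S) = 2.5·2.3 - (0.75)² = 5.1875.
  S^{-1} = (1/det) · [[d, -b], [-b, a]] = [[0.4434, -0.1446],
 [-0.1446, 0.4819]].

Step 4 — quadratic form (x̄ - mu_0)^T · S^{-1} · (x̄ - mu_0):
  S^{-1} · (x̄ - mu_0) = (2.2747, -0.9157),
  (x̄ - mu_0)^T · [...] = (5)·(2.2747) + (-0.4)·(-0.9157) = 11.7398.

Step 5 — scale by n: T² = 5 · 11.7398 = 58.6988.

T² ≈ 58.6988


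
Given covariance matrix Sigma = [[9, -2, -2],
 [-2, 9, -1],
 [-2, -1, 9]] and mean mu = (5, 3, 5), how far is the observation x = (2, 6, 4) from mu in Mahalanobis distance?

Step 1 — centre the observation: (x - mu) = (-3, 3, -1).

Step 2 — invert Sigma (cofactor / det for 3×3, or solve directly):
  Sigma^{-1} = [[0.125, 0.0312, 0.0313],
 [0.0312, 0.1203, 0.0203],
 [0.0312, 0.0203, 0.1203]].

Step 3 — form the quadratic (x - mu)^T · Sigma^{-1} · (x - mu):
  Sigma^{-1} · (x - mu) = (-0.3125, 0.2469, -0.1531).
  (x - mu)^T · [Sigma^{-1} · (x - mu)] = (-3)·(-0.3125) + (3)·(0.2469) + (-1)·(-0.1531) = 1.8313.

Step 4 — take square root: d = √(1.8313) ≈ 1.3532.

d(x, mu) = √(1.8313) ≈ 1.3532


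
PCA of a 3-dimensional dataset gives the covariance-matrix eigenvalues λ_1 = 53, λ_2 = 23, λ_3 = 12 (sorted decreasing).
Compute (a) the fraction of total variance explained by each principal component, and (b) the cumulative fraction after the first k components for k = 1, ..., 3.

Step 1 — total variance = trace(Sigma) = Σ λ_i = 53 + 23 + 12 = 88.

Step 2 — fraction explained by component i = λ_i / Σ λ:
  PC1: 53/88 = 0.6023
  PC2: 23/88 = 0.2614
  PC3: 12/88 = 0.1364

Step 3 — cumulative fraction after k components = (λ_1 + ... + λ_k) / Σ λ:
  k = 1: 53/88 = 0.6023
  k = 2: (53 + 23)/88 = 76/88 = 0.8636
  k = 3: (53 + 23 + 12)/88 = 88/88 = 1

Summary (fraction, with percent):

explained: PC1 0.6023 (60.23%), PC2 0.2614 (26.14%), PC3 0.1364 (13.64%);  cumulative: 0.6023, 0.8636, 1


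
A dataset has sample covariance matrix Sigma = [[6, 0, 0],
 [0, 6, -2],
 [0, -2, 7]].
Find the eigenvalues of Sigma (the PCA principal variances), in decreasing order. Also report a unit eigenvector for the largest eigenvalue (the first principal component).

Step 1 — characteristic polynomial p(λ) = det(λI - Sigma) = λ³ - tr·λ² + c_1·λ - det, where tr = trace, c_1 = sum of the principal 2×2 minors, det = det(Sigma):
  tr = 6 + 6 + 7 = 19,
  c_1 = (6·6 - (0)²) + (6·7 - (0)²) + (6·7 - (-2)²) = 36 + 42 + 38 = 116,
  det = 6·(6·7 - (-2)²) - (0)·((0)·7 - (-2)·(0)) + (0)·((0)·(-2) - 6·(0)) = 6·(38) - (0)·(0) + (0)·(0) = 228.
  So p(λ) = λ³ - 19λ² + 116λ - 228.
Step 2 — look for an integer root (rational root theorem: any rational root is an integer divisor of 228). Testing λ = 6:
  p(6) = 216 - 684 + 696 - 228 = 0  ✓
  Dividing out (λ - 6): p(λ) = (λ - 6)(λ² - 13λ + 38).
Step 3 — remaining eigenvalues from the quadratic λ² - 13λ + 38 = 0:
  Δ = 13² - 4·38 = 169 - 152 = 17,  λ = (13 ± √17)/2 = (13 ± 4.1231)/2 ≈ 8.5616 or 4.4384.
  Sorted: λ_1 = 8.5616,  λ_2 = 6,  λ_3 = 4.4384  (check: sum = 19 = tr ✓).

Step 4 — unit eigenvector for λ_1 ≈ 8.5616: v spans the null space of (Sigma - λ_1 I), whose rows are
  r_1 = (-2.5616, 0, 0),  r_2 = (0, -2.5616, -2),  r_3 = (0, -2, -1.5616).
  v is orthogonal to every row, so take v ∝ r_1 × r_2 = ((0)·(-2) - (0)·(-2.5616), (0)·(0) - (-2.5616)·(-2), (-2.5616)·(-2.5616) - (0)·(0)) ≈ (0, -5.1231, 6.5616).
  Rescale (multiply by -1 so the first nonzero entry is positive): u = (0, 5.1231, -6.5616).
  ||u|| = √((0)² + (5.1231)² + (-6.5616)²) = √(69.3002) ≈ 8.3247,  v_1 = u/||u|| ≈ (0, 0.6154, -0.7882) (||v_1|| = 1).

λ_1 = 8.5616,  λ_2 = 6,  λ_3 = 4.4384;  v_1 ≈ (0, 0.6154, -0.7882)


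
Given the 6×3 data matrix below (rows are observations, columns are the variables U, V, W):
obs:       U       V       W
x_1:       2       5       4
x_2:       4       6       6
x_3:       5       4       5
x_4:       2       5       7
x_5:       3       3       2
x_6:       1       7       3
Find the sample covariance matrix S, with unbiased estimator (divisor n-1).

Step 1 — column means:
  mean(U) = (2 + 4 + 5 + 2 + 3 + 1) / 6 = 17/6 = 2.8333
  mean(V) = (5 + 6 + 4 + 5 + 3 + 7) / 6 = 30/6 = 5
  mean(W) = (4 + 6 + 5 + 7 + 2 + 3) / 6 = 27/6 = 4.5

Step 2 — sample covariance S[i,j] = (1/(n-1)) · Σ_k (x_{k,i} - mean_i) · (x_{k,j} - mean_j), with n-1 = 5.
  S[U,U] = ((-0.8333)·(-0.8333) + (1.1667)·(1.1667) + (2.1667)·(2.1667) + (-0.8333)·(-0.8333) + (0.1667)·(0.1667) + (-1.8333)·(-1.8333)) / 5 = 10.8333/5 = 2.1667
  S[U,V] = ((-0.8333)·(0) + (1.1667)·(1) + (2.1667)·(-1) + (-0.8333)·(0) + (0.1667)·(-2) + (-1.8333)·(2)) / 5 = -5/5 = -1
  S[U,W] = ((-0.8333)·(-0.5) + (1.1667)·(1.5) + (2.1667)·(0.5) + (-0.8333)·(2.5) + (0.1667)·(-2.5) + (-1.8333)·(-1.5)) / 5 = 3.5/5 = 0.7
  S[V,V] = ((0)·(0) + (1)·(1) + (-1)·(-1) + (0)·(0) + (-2)·(-2) + (2)·(2)) / 5 = 10/5 = 2
  S[V,W] = ((0)·(-0.5) + (1)·(1.5) + (-1)·(0.5) + (0)·(2.5) + (-2)·(-2.5) + (2)·(-1.5)) / 5 = 3/5 = 0.6
  S[W,W] = ((-0.5)·(-0.5) + (1.5)·(1.5) + (0.5)·(0.5) + (2.5)·(2.5) + (-2.5)·(-2.5) + (-1.5)·(-1.5)) / 5 = 17.5/5 = 3.5

S is symmetric (S[j,i] = S[i,j]). Assembling:

S = [[2.1667, -1, 0.7],
 [-1, 2, 0.6],
 [0.7, 0.6, 3.5]]


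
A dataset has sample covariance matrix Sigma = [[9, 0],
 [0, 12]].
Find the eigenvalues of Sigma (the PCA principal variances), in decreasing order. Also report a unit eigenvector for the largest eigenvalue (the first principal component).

Step 1 — characteristic polynomial of 2×2 Sigma:
  det(Sigma - λI) = λ² - trace · λ + det = 0.
  trace = 9 + 12 = 21, det = 9·12 - (0)² = 108.
Step 2 — discriminant:
  Δ = trace² - 4·det = 441 - 432 = 9.
Step 3 — eigenvalues:
  λ = (trace ± √Δ)/2 = (21 ± 3)/2,
  λ_1 = 12,  λ_2 = 9.

Step 4 — unit eigenvector for λ_1: Sigma is diagonal, so its eigenvectors are the coordinate axes. λ_1 = 12 is the diagonal entry on the second coordinate axis, hence
  v_1 = (0, 1) (||v_1|| = 1).

λ_1 = 12,  λ_2 = 9;  v_1 ≈ (0, 1)


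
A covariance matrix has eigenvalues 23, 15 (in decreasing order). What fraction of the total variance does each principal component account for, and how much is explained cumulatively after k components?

Step 1 — total variance = trace(Sigma) = Σ λ_i = 23 + 15 = 38.

Step 2 — fraction explained by component i = λ_i / Σ λ:
  PC1: 23/38 = 0.6053
  PC2: 15/38 = 0.3947

Step 3 — cumulative fraction after k components = (λ_1 + ... + λ_k) / Σ λ:
  k = 1: 23/38 = 0.6053
  k = 2: (23 + 15)/38 = 38/38 = 1

Summary (fraction, with percent):

explained: PC1 0.6053 (60.53%), PC2 0.3947 (39.47%);  cumulative: 0.6053, 1


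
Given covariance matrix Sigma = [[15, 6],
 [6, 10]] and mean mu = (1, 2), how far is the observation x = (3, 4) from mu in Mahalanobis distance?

Step 1 — centre the observation: (x - mu) = (2, 2).

Step 2 — invert Sigma. det(Sigma) = 15·10 - (6)² = 114.
  Sigma^{-1} = (1/det) · [[d, -b], [-b, a]] = [[0.0877, -0.0526],
 [-0.0526, 0.1316]].

Step 3 — form the quadratic (x - mu)^T · Sigma^{-1} · (x - mu):
  Sigma^{-1} · (x - mu) = (0.0702, 0.1579).
  (x - mu)^T · [Sigma^{-1} · (x - mu)] = (2)·(0.0702) + (2)·(0.1579) = 0.4561.

Step 4 — take square root: d = √(0.4561) ≈ 0.6754.

d(x, mu) = √(0.4561) ≈ 0.6754


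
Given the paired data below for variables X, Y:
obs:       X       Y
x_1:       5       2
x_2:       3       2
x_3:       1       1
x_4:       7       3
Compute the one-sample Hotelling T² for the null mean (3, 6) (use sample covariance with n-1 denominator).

Step 1 — sample mean vector:
  mean(X) = (5 + 3 + 1 + 7) / 4 = 16/4 = 4
  mean(Y) = (2 + 2 + 1 + 3) / 4 = 8/4 = 2
  x̄ = (4, 2),  deviation x̄ - mu_0 = (4, 2) - (3, 6) = (1, -4).

Step 2 — sample covariance matrix, S[i,j] = (1/(n-1)) · Σ_k (x_{k,i} - mean_i) · (x_{k,j} - mean_j), divisor n-1 = 3:
  S[X,X] = ((1)·(1) + (-1)·(-1) + (-3)·(-3) + (3)·(3)) / 3 = 20/3 = 6.6667
  S[X,Y] = ((1)·(0) + (-1)·(0) + (-3)·(-1) + (3)·(1)) / 3 = 6/3 = 2
  S[Y,Y] = ((0)·(0) + (0)·(0) + (-1)·(-1) + (1)·(1)) / 3 = 2/3 = 0.6667
  S = [[6.6667, 2],
 [2, 0.6667]].

Step 3 — invert S. det(S) = 6.6667·0.6667 - (2)² = 0.4444.
  S^{-1} = (1/det) · [[d, -b], [-b, a]] = [[1.5, -4.5],
 [-4.5, 15]].

Step 4 — quadratic form (x̄ - mu_0)^T · S^{-1} · (x̄ - mu_0):
  S^{-1} · (x̄ - mu_0) = (19.5, -64.5),
  (x̄ - mu_0)^T · [...] = (1)·(19.5) + (-4)·(-64.5) = 277.5.

Step 5 — scale by n: T² = 4 · 277.5 = 1110.

T² ≈ 1110


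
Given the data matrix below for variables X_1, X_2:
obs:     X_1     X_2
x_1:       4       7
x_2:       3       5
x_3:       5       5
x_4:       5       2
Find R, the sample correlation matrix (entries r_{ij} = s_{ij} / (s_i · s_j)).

Step 1 — column means:
  mean(X_1) = (4 + 3 + 5 + 5) / 4 = 17/4 = 4.25
  mean(X_2) = (7 + 5 + 5 + 2) / 4 = 19/4 = 4.75

Step 2 — sample variances and covariances s[i,j] = (1/(n-1)) · Σ_k (x_{k,i} - mean_i) · (x_{k,j} - mean_j), with n-1 = 3:
  s[X_1,X_1] = ((-0.25)·(-0.25) + (-1.25)·(-1.25) + (0.75)·(0.75) + (0.75)·(0.75)) / 3 = 2.75/3 = 0.9167
  s[X_1,X_2] = ((-0.25)·(2.25) + (-1.25)·(0.25) + (0.75)·(0.25) + (0.75)·(-2.75)) / 3 = -2.75/3 = -0.9167
  s[X_2,X_2] = ((2.25)·(2.25) + (0.25)·(0.25) + (0.25)·(0.25) + (-2.75)·(-2.75)) / 3 = 12.75/3 = 4.25
  Sample standard deviations s_i = √(s[i,i]):
  s(X_1) = √(0.9167) = 0.9574
  s(X_2) = √(4.25) = 2.0616

Step 3 — r_{ij} = s_{ij} / (s_i · s_j):
  r[X_1,X_1] = 1 (diagonal).
  r[X_1,X_2] = -0.9167 / (0.9574 · 2.0616) = -0.9167 / 1.9738 = -0.4644
  r[X_2,X_2] = 1 (diagonal).

R is symmetric with unit diagonal. Assembling:

R = [[1, -0.4644],
 [-0.4644, 1]]


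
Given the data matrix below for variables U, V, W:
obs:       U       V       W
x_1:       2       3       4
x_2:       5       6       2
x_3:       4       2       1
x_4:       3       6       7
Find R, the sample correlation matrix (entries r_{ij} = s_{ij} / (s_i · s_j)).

Step 1 — column means:
  mean(U) = (2 + 5 + 4 + 3) / 4 = 14/4 = 3.5
  mean(V) = (3 + 6 + 2 + 6) / 4 = 17/4 = 4.25
  mean(W) = (4 + 2 + 1 + 7) / 4 = 14/4 = 3.5

Step 2 — sample variances and covariances s[i,j] = (1/(n-1)) · Σ_k (x_{k,i} - mean_i) · (x_{k,j} - mean_j), with n-1 = 3:
  s[U,U] = ((-1.5)·(-1.5) + (1.5)·(1.5) + (0.5)·(0.5) + (-0.5)·(-0.5)) / 3 = 5/3 = 1.6667
  s[U,V] = ((-1.5)·(-1.25) + (1.5)·(1.75) + (0.5)·(-2.25) + (-0.5)·(1.75)) / 3 = 2.5/3 = 0.8333
  s[U,W] = ((-1.5)·(0.5) + (1.5)·(-1.5) + (0.5)·(-2.5) + (-0.5)·(3.5)) / 3 = -6/3 = -2
  s[V,V] = ((-1.25)·(-1.25) + (1.75)·(1.75) + (-2.25)·(-2.25) + (1.75)·(1.75)) / 3 = 12.75/3 = 4.25
  s[V,W] = ((-1.25)·(0.5) + (1.75)·(-1.5) + (-2.25)·(-2.5) + (1.75)·(3.5)) / 3 = 8.5/3 = 2.8333
  s[W,W] = ((0.5)·(0.5) + (-1.5)·(-1.5) + (-2.5)·(-2.5) + (3.5)·(3.5)) / 3 = 21/3 = 7
  Sample standard deviations s_i = √(s[i,i]):
  s(U) = √(1.6667) = 1.291
  s(V) = √(4.25) = 2.0616
  s(W) = √(7) = 2.6458

Step 3 — r_{ij} = s_{ij} / (s_i · s_j):
  r[U,U] = 1 (diagonal).
  r[U,V] = 0.8333 / (1.291 · 2.0616) = 0.8333 / 2.6615 = 0.3131
  r[U,W] = -2 / (1.291 · 2.6458) = -2 / 3.4157 = -0.5855
  r[V,V] = 1 (diagonal).
  r[V,W] = 2.8333 / (2.0616 · 2.6458) = 2.8333 / 5.4544 = 0.5195
  r[W,W] = 1 (diagonal).

R is symmetric with unit diagonal. Assembling:

R = [[1, 0.3131, -0.5855],
 [0.3131, 1, 0.5195],
 [-0.5855, 0.5195, 1]]


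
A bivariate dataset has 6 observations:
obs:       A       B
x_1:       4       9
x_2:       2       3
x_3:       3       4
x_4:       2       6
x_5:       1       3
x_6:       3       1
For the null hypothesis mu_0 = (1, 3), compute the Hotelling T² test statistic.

Step 1 — sample mean vector:
  mean(A) = (4 + 2 + 3 + 2 + 1 + 3) / 6 = 15/6 = 2.5
  mean(B) = (9 + 3 + 4 + 6 + 3 + 1) / 6 = 26/6 = 4.3333
  x̄ = (2.5, 4.3333),  deviation x̄ - mu_0 = (2.5, 4.3333) - (1, 3) = (1.5, 1.3333).

Step 2 — sample covariance matrix, S[i,j] = (1/(n-1)) · Σ_k (x_{k,i} - mean_i) · (x_{k,j} - mean_j), divisor n-1 = 5:
  S[A,A] = ((1.5)·(1.5) + (-0.5)·(-0.5) + (0.5)·(0.5) + (-0.5)·(-0.5) + (-1.5)·(-1.5) + (0.5)·(0.5)) / 5 = 5.5/5 = 1.1
  S[A,B] = ((1.5)·(4.6667) + (-0.5)·(-1.3333) + (0.5)·(-0.3333) + (-0.5)·(1.6667) + (-1.5)·(-1.3333) + (0.5)·(-3.3333)) / 5 = 7/5 = 1.4
  S[B,B] = ((4.6667)·(4.6667) + (-1.3333)·(-1.3333) + (-0.3333)·(-0.3333) + (1.6667)·(1.6667) + (-1.3333)·(-1.3333) + (-3.3333)·(-3.3333)) / 5 = 39.3333/5 = 7.8667
  S = [[1.1, 1.4],
 [1.4, 7.8667]].

Step 3 — invert S. det(S) = 1.1·7.8667 - (1.4)² = 6.6933.
  S^{-1} = (1/det) · [[d, -b], [-b, a]] = [[1.1753, -0.2092],
 [-0.2092, 0.1643]].

Step 4 — quadratic form (x̄ - mu_0)^T · S^{-1} · (x̄ - mu_0):
  S^{-1} · (x̄ - mu_0) = (1.4841, -0.0946),
  (x̄ - mu_0)^T · [...] = (1.5)·(1.4841) + (1.3333)·(-0.0946) = 2.0999.

Step 5 — scale by n: T² = 6 · 2.0999 = 12.5996.

T² ≈ 12.5996


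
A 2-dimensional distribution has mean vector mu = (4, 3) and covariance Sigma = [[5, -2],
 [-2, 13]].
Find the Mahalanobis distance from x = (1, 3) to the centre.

Step 1 — centre the observation: (x - mu) = (-3, 0).

Step 2 — invert Sigma. det(Sigma) = 5·13 - (-2)² = 61.
  Sigma^{-1} = (1/det) · [[d, -b], [-b, a]] = [[0.2131, 0.0328],
 [0.0328, 0.082]].

Step 3 — form the quadratic (x - mu)^T · Sigma^{-1} · (x - mu):
  Sigma^{-1} · (x - mu) = (-0.6393, -0.0984).
  (x - mu)^T · [Sigma^{-1} · (x - mu)] = (-3)·(-0.6393) + (0)·(-0.0984) = 1.918.

Step 4 — take square root: d = √(1.918) ≈ 1.3849.

d(x, mu) = √(1.918) ≈ 1.3849


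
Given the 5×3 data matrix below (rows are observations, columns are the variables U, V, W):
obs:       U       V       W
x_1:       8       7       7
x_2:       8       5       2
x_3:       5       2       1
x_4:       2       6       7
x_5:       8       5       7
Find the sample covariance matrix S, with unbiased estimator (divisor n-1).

Step 1 — column means:
  mean(U) = (8 + 8 + 5 + 2 + 8) / 5 = 31/5 = 6.2
  mean(V) = (7 + 5 + 2 + 6 + 5) / 5 = 25/5 = 5
  mean(W) = (7 + 2 + 1 + 7 + 7) / 5 = 24/5 = 4.8

Step 2 — sample covariance S[i,j] = (1/(n-1)) · Σ_k (x_{k,i} - mean_i) · (x_{k,j} - mean_j), with n-1 = 4.
  S[U,U] = ((1.8)·(1.8) + (1.8)·(1.8) + (-1.2)·(-1.2) + (-4.2)·(-4.2) + (1.8)·(1.8)) / 4 = 28.8/4 = 7.2
  S[U,V] = ((1.8)·(2) + (1.8)·(0) + (-1.2)·(-3) + (-4.2)·(1) + (1.8)·(0)) / 4 = 3/4 = 0.75
  S[U,W] = ((1.8)·(2.2) + (1.8)·(-2.8) + (-1.2)·(-3.8) + (-4.2)·(2.2) + (1.8)·(2.2)) / 4 = -1.8/4 = -0.45
  S[V,V] = ((2)·(2) + (0)·(0) + (-3)·(-3) + (1)·(1) + (0)·(0)) / 4 = 14/4 = 3.5
  S[V,W] = ((2)·(2.2) + (0)·(-2.8) + (-3)·(-3.8) + (1)·(2.2) + (0)·(2.2)) / 4 = 18/4 = 4.5
  S[W,W] = ((2.2)·(2.2) + (-2.8)·(-2.8) + (-3.8)·(-3.8) + (2.2)·(2.2) + (2.2)·(2.2)) / 4 = 36.8/4 = 9.2

S is symmetric (S[j,i] = S[i,j]). Assembling:

S = [[7.2, 0.75, -0.45],
 [0.75, 3.5, 4.5],
 [-0.45, 4.5, 9.2]]


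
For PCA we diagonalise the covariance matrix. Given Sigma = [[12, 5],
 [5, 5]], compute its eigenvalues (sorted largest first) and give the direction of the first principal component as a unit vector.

Step 1 — characteristic polynomial of 2×2 Sigma:
  det(Sigma - λI) = λ² - trace · λ + det = 0.
  trace = 12 + 5 = 17, det = 12·5 - (5)² = 35.
Step 2 — discriminant:
  Δ = trace² - 4·det = 289 - 140 = 149.
Step 3 — eigenvalues:
  λ = (trace ± √Δ)/2 = (17 ± 12.2066)/2,
  λ_1 = 14.6033,  λ_2 = 2.3967.

Step 4 — unit eigenvector for λ_1: solve (Sigma - λ_1 I)v = 0. First row:
  (12 - 14.6033)·v_x + (5)·v_y = 0, i.e. (-2.6033)·v_x + (5)·v_y = 0,
  so v ∝ (b, λ_1 - a) = (5, 2.6033) = u.
  ||u|| = √((5)² + (2.6033)²) = √(31.7771) ≈ 5.6371,
  v_1 = u/||u|| ≈ (0.887, 0.4618) (||v_1|| = 1).

λ_1 = 14.6033,  λ_2 = 2.3967;  v_1 ≈ (0.887, 0.4618)


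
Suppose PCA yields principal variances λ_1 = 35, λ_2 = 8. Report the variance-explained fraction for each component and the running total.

Step 1 — total variance = trace(Sigma) = Σ λ_i = 35 + 8 = 43.

Step 2 — fraction explained by component i = λ_i / Σ λ:
  PC1: 35/43 = 0.814
  PC2: 8/43 = 0.186

Step 3 — cumulative fraction after k components = (λ_1 + ... + λ_k) / Σ λ:
  k = 1: 35/43 = 0.814
  k = 2: (35 + 8)/43 = 43/43 = 1

Summary (fraction, with percent):

explained: PC1 0.814 (81.4%), PC2 0.186 (18.6%);  cumulative: 0.814, 1


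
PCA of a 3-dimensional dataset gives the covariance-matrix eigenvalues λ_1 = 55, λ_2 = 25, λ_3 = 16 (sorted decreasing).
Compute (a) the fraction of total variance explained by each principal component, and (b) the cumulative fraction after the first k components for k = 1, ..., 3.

Step 1 — total variance = trace(Sigma) = Σ λ_i = 55 + 25 + 16 = 96.

Step 2 — fraction explained by component i = λ_i / Σ λ:
  PC1: 55/96 = 0.5729
  PC2: 25/96 = 0.2604
  PC3: 16/96 = 0.1667

Step 3 — cumulative fraction after k components = (λ_1 + ... + λ_k) / Σ λ:
  k = 1: 55/96 = 0.5729
  k = 2: (55 + 25)/96 = 80/96 = 0.8333
  k = 3: (55 + 25 + 16)/96 = 96/96 = 1

Summary (fraction, with percent):

explained: PC1 0.5729 (57.29%), PC2 0.2604 (26.04%), PC3 0.1667 (16.67%);  cumulative: 0.5729, 0.8333, 1


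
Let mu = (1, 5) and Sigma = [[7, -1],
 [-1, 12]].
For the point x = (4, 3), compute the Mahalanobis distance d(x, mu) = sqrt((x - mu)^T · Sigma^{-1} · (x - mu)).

Step 1 — centre the observation: (x - mu) = (3, -2).

Step 2 — invert Sigma. det(Sigma) = 7·12 - (-1)² = 83.
  Sigma^{-1} = (1/det) · [[d, -b], [-b, a]] = [[0.1446, 0.012],
 [0.012, 0.0843]].

Step 3 — form the quadratic (x - mu)^T · Sigma^{-1} · (x - mu):
  Sigma^{-1} · (x - mu) = (0.4096, -0.1325).
  (x - mu)^T · [Sigma^{-1} · (x - mu)] = (3)·(0.4096) + (-2)·(-0.1325) = 1.494.

Step 4 — take square root: d = √(1.494) ≈ 1.2223.

d(x, mu) = √(1.494) ≈ 1.2223


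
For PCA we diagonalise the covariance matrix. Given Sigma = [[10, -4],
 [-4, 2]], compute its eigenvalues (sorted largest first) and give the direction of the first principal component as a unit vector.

Step 1 — characteristic polynomial of 2×2 Sigma:
  det(Sigma - λI) = λ² - trace · λ + det = 0.
  trace = 10 + 2 = 12, det = 10·2 - (-4)² = 4.
Step 2 — discriminant:
  Δ = trace² - 4·det = 144 - 16 = 128.
Step 3 — eigenvalues:
  λ = (trace ± √Δ)/2 = (12 ± 11.3137)/2,
  λ_1 = 11.6569,  λ_2 = 0.3431.

Step 4 — unit eigenvector for λ_1: solve (Sigma - λ_1 I)v = 0. First row:
  (10 - 11.6569)·v_x + (-4)·v_y = 0, i.e. (-1.6569)·v_x + (-4)·v_y = 0,
  so v ∝ (b, λ_1 - a) = (-4, 1.6569); multiply by -1 so the first entry is positive: u = (4, -1.6569).
  ||u|| = √((4)² + (-1.6569)²) = √(18.7452) ≈ 4.3296,
  v_1 = u/||u|| ≈ (0.9239, -0.3827) (||v_1|| = 1).

λ_1 = 11.6569,  λ_2 = 0.3431;  v_1 ≈ (0.9239, -0.3827)


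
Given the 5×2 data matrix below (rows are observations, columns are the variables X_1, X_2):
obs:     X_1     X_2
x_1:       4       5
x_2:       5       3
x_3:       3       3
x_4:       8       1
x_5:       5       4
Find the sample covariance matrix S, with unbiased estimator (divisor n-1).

Step 1 — column means:
  mean(X_1) = (4 + 5 + 3 + 8 + 5) / 5 = 25/5 = 5
  mean(X_2) = (5 + 3 + 3 + 1 + 4) / 5 = 16/5 = 3.2

Step 2 — sample covariance S[i,j] = (1/(n-1)) · Σ_k (x_{k,i} - mean_i) · (x_{k,j} - mean_j), with n-1 = 4.
  S[X_1,X_1] = ((-1)·(-1) + (0)·(0) + (-2)·(-2) + (3)·(3) + (0)·(0)) / 4 = 14/4 = 3.5
  S[X_1,X_2] = ((-1)·(1.8) + (0)·(-0.2) + (-2)·(-0.2) + (3)·(-2.2) + (0)·(0.8)) / 4 = -8/4 = -2
  S[X_2,X_2] = ((1.8)·(1.8) + (-0.2)·(-0.2) + (-0.2)·(-0.2) + (-2.2)·(-2.2) + (0.8)·(0.8)) / 4 = 8.8/4 = 2.2

S is symmetric (S[j,i] = S[i,j]). Assembling:

S = [[3.5, -2],
 [-2, 2.2]]


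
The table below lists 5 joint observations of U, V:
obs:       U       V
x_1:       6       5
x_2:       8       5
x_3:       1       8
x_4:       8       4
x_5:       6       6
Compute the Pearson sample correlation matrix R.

Step 1 — column means:
  mean(U) = (6 + 8 + 1 + 8 + 6) / 5 = 29/5 = 5.8
  mean(V) = (5 + 5 + 8 + 4 + 6) / 5 = 28/5 = 5.6

Step 2 — sample variances and covariances s[i,j] = (1/(n-1)) · Σ_k (x_{k,i} - mean_i) · (x_{k,j} - mean_j), with n-1 = 4:
  s[U,U] = ((0.2)·(0.2) + (2.2)·(2.2) + (-4.8)·(-4.8) + (2.2)·(2.2) + (0.2)·(0.2)) / 4 = 32.8/4 = 8.2
  s[U,V] = ((0.2)·(-0.6) + (2.2)·(-0.6) + (-4.8)·(2.4) + (2.2)·(-1.6) + (0.2)·(0.4)) / 4 = -16.4/4 = -4.1
  s[V,V] = ((-0.6)·(-0.6) + (-0.6)·(-0.6) + (2.4)·(2.4) + (-1.6)·(-1.6) + (0.4)·(0.4)) / 4 = 9.2/4 = 2.3
  Sample standard deviations s_i = √(s[i,i]):
  s(U) = √(8.2) = 2.8636
  s(V) = √(2.3) = 1.5166

Step 3 — r_{ij} = s_{ij} / (s_i · s_j):
  r[U,U] = 1 (diagonal).
  r[U,V] = -4.1 / (2.8636 · 1.5166) = -4.1 / 4.3428 = -0.9441
  r[V,V] = 1 (diagonal).

R is symmetric with unit diagonal. Assembling:

R = [[1, -0.9441],
 [-0.9441, 1]]


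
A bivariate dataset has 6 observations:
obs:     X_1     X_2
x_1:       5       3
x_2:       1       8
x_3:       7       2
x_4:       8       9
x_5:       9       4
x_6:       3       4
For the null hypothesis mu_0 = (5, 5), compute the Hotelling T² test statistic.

Step 1 — sample mean vector:
  mean(X_1) = (5 + 1 + 7 + 8 + 9 + 3) / 6 = 33/6 = 5.5
  mean(X_2) = (3 + 8 + 2 + 9 + 4 + 4) / 6 = 30/6 = 5
  x̄ = (5.5, 5),  deviation x̄ - mu_0 = (5.5, 5) - (5, 5) = (0.5, 0).

Step 2 — sample covariance matrix, S[i,j] = (1/(n-1)) · Σ_k (x_{k,i} - mean_i) · (x_{k,j} - mean_j), divisor n-1 = 5:
  S[X_1,X_1] = ((-0.5)·(-0.5) + (-4.5)·(-4.5) + (1.5)·(1.5) + (2.5)·(2.5) + (3.5)·(3.5) + (-2.5)·(-2.5)) / 5 = 47.5/5 = 9.5
  S[X_1,X_2] = ((-0.5)·(-2) + (-4.5)·(3) + (1.5)·(-3) + (2.5)·(4) + (3.5)·(-1) + (-2.5)·(-1)) / 5 = -8/5 = -1.6
  S[X_2,X_2] = ((-2)·(-2) + (3)·(3) + (-3)·(-3) + (4)·(4) + (-1)·(-1) + (-1)·(-1)) / 5 = 40/5 = 8
  S = [[9.5, -1.6],
 [-1.6, 8]].

Step 3 — invert S. det(S) = 9.5·8 - (-1.6)² = 73.44.
  S^{-1} = (1/det) · [[d, -b], [-b, a]] = [[0.1089, 0.0218],
 [0.0218, 0.1294]].

Step 4 — quadratic form (x̄ - mu_0)^T · S^{-1} · (x̄ - mu_0):
  S^{-1} · (x̄ - mu_0) = (0.0545, 0.0109),
  (x̄ - mu_0)^T · [...] = (0.5)·(0.0545) + (0)·(0.0109) = 0.0272.

Step 5 — scale by n: T² = 6 · 0.0272 = 0.1634.

T² ≈ 0.1634


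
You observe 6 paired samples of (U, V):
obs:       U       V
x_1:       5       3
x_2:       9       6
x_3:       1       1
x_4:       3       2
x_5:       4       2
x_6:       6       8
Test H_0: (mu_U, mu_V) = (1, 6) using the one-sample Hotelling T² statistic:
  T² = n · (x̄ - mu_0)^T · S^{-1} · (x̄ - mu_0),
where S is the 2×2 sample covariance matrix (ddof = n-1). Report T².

Step 1 — sample mean vector:
  mean(U) = (5 + 9 + 1 + 3 + 4 + 6) / 6 = 28/6 = 4.6667
  mean(V) = (3 + 6 + 1 + 2 + 2 + 8) / 6 = 22/6 = 3.6667
  x̄ = (4.6667, 3.6667),  deviation x̄ - mu_0 = (4.6667, 3.6667) - (1, 6) = (3.6667, -2.3333).

Step 2 — sample covariance matrix, S[i,j] = (1/(n-1)) · Σ_k (x_{k,i} - mean_i) · (x_{k,j} - mean_j), divisor n-1 = 5:
  S[U,U] = ((0.3333)·(0.3333) + (4.3333)·(4.3333) + (-3.6667)·(-3.6667) + (-1.6667)·(-1.6667) + (-0.6667)·(-0.6667) + (1.3333)·(1.3333)) / 5 = 37.3333/5 = 7.4667
  S[U,V] = ((0.3333)·(-0.6667) + (4.3333)·(2.3333) + (-3.6667)·(-2.6667) + (-1.6667)·(-1.6667) + (-0.6667)·(-1.6667) + (1.3333)·(4.3333)) / 5 = 29.3333/5 = 5.8667
  S[V,V] = ((-0.6667)·(-0.6667) + (2.3333)·(2.3333) + (-2.6667)·(-2.6667) + (-1.6667)·(-1.6667) + (-1.6667)·(-1.6667) + (4.3333)·(4.3333)) / 5 = 37.3333/5 = 7.4667
  S = [[7.4667, 5.8667],
 [5.8667, 7.4667]].

Step 3 — invert S. det(S) = 7.4667·7.4667 - (5.8667)² = 21.3333.
  S^{-1} = (1/det) · [[d, -b], [-b, a]] = [[0.35, -0.275],
 [-0.275, 0.35]].

Step 4 — quadratic form (x̄ - mu_0)^T · S^{-1} · (x̄ - mu_0):
  S^{-1} · (x̄ - mu_0) = (1.925, -1.825),
  (x̄ - mu_0)^T · [...] = (3.6667)·(1.925) + (-2.3333)·(-1.825) = 11.3167.

Step 5 — scale by n: T² = 6 · 11.3167 = 67.9.

T² ≈ 67.9


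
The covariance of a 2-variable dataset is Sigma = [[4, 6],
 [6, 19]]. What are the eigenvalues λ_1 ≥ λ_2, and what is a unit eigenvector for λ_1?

Step 1 — characteristic polynomial of 2×2 Sigma:
  det(Sigma - λI) = λ² - trace · λ + det = 0.
  trace = 4 + 19 = 23, det = 4·19 - (6)² = 40.
Step 2 — discriminant:
  Δ = trace² - 4·det = 529 - 160 = 369.
Step 3 — eigenvalues:
  λ = (trace ± √Δ)/2 = (23 ± 19.2094)/2,
  λ_1 = 21.1047,  λ_2 = 1.8953.

Step 4 — unit eigenvector for λ_1: solve (Sigma - λ_1 I)v = 0. First row:
  (4 - 21.1047)·v_x + (6)·v_y = 0, i.e. (-17.1047)·v_x + (6)·v_y = 0,
  so v ∝ (b, λ_1 - a) = (6, 17.1047) = u.
  ||u|| = √((6)² + (17.1047)²) = √(328.5703) ≈ 18.1265,
  v_1 = u/||u|| ≈ (0.331, 0.9436) (||v_1|| = 1).

λ_1 = 21.1047,  λ_2 = 1.8953;  v_1 ≈ (0.331, 0.9436)


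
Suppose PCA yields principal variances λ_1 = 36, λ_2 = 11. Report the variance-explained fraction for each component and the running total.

Step 1 — total variance = trace(Sigma) = Σ λ_i = 36 + 11 = 47.

Step 2 — fraction explained by component i = λ_i / Σ λ:
  PC1: 36/47 = 0.766
  PC2: 11/47 = 0.234

Step 3 — cumulative fraction after k components = (λ_1 + ... + λ_k) / Σ λ:
  k = 1: 36/47 = 0.766
  k = 2: (36 + 11)/47 = 47/47 = 1

Summary (fraction, with percent):

explained: PC1 0.766 (76.6%), PC2 0.234 (23.4%);  cumulative: 0.766, 1


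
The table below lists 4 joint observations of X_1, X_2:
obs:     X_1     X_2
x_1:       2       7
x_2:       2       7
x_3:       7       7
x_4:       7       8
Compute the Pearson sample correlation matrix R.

Step 1 — column means:
  mean(X_1) = (2 + 2 + 7 + 7) / 4 = 18/4 = 4.5
  mean(X_2) = (7 + 7 + 7 + 8) / 4 = 29/4 = 7.25

Step 2 — sample variances and covariances s[i,j] = (1/(n-1)) · Σ_k (x_{k,i} - mean_i) · (x_{k,j} - mean_j), with n-1 = 3:
  s[X_1,X_1] = ((-2.5)·(-2.5) + (-2.5)·(-2.5) + (2.5)·(2.5) + (2.5)·(2.5)) / 3 = 25/3 = 8.3333
  s[X_1,X_2] = ((-2.5)·(-0.25) + (-2.5)·(-0.25) + (2.5)·(-0.25) + (2.5)·(0.75)) / 3 = 2.5/3 = 0.8333
  s[X_2,X_2] = ((-0.25)·(-0.25) + (-0.25)·(-0.25) + (-0.25)·(-0.25) + (0.75)·(0.75)) / 3 = 0.75/3 = 0.25
  Sample standard deviations s_i = √(s[i,i]):
  s(X_1) = √(8.3333) = 2.8868
  s(X_2) = √(0.25) = 0.5

Step 3 — r_{ij} = s_{ij} / (s_i · s_j):
  r[X_1,X_1] = 1 (diagonal).
  r[X_1,X_2] = 0.8333 / (2.8868 · 0.5) = 0.8333 / 1.4434 = 0.5774
  r[X_2,X_2] = 1 (diagonal).

R is symmetric with unit diagonal. Assembling:

R = [[1, 0.5774],
 [0.5774, 1]]


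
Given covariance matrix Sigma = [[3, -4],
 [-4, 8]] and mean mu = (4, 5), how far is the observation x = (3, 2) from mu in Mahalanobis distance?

Step 1 — centre the observation: (x - mu) = (-1, -3).

Step 2 — invert Sigma. det(Sigma) = 3·8 - (-4)² = 8.
  Sigma^{-1} = (1/det) · [[d, -b], [-b, a]] = [[1, 0.5],
 [0.5, 0.375]].

Step 3 — form the quadratic (x - mu)^T · Sigma^{-1} · (x - mu):
  Sigma^{-1} · (x - mu) = (-2.5, -1.625).
  (x - mu)^T · [Sigma^{-1} · (x - mu)] = (-1)·(-2.5) + (-3)·(-1.625) = 7.375.

Step 4 — take square root: d = √(7.375) ≈ 2.7157.

d(x, mu) = √(7.375) ≈ 2.7157


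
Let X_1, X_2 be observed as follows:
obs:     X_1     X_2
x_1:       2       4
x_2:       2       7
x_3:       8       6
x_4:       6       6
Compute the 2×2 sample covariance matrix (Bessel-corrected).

Step 1 — column means:
  mean(X_1) = (2 + 2 + 8 + 6) / 4 = 18/4 = 4.5
  mean(X_2) = (4 + 7 + 6 + 6) / 4 = 23/4 = 5.75

Step 2 — sample covariance S[i,j] = (1/(n-1)) · Σ_k (x_{k,i} - mean_i) · (x_{k,j} - mean_j), with n-1 = 3.
  S[X_1,X_1] = ((-2.5)·(-2.5) + (-2.5)·(-2.5) + (3.5)·(3.5) + (1.5)·(1.5)) / 3 = 27/3 = 9
  S[X_1,X_2] = ((-2.5)·(-1.75) + (-2.5)·(1.25) + (3.5)·(0.25) + (1.5)·(0.25)) / 3 = 2.5/3 = 0.8333
  S[X_2,X_2] = ((-1.75)·(-1.75) + (1.25)·(1.25) + (0.25)·(0.25) + (0.25)·(0.25)) / 3 = 4.75/3 = 1.5833

S is symmetric (S[j,i] = S[i,j]). Assembling:

S = [[9, 0.8333],
 [0.8333, 1.5833]]


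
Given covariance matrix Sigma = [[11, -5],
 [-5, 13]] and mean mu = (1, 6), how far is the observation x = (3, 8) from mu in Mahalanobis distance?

Step 1 — centre the observation: (x - mu) = (2, 2).

Step 2 — invert Sigma. det(Sigma) = 11·13 - (-5)² = 118.
  Sigma^{-1} = (1/det) · [[d, -b], [-b, a]] = [[0.1102, 0.0424],
 [0.0424, 0.0932]].

Step 3 — form the quadratic (x - mu)^T · Sigma^{-1} · (x - mu):
  Sigma^{-1} · (x - mu) = (0.3051, 0.2712).
  (x - mu)^T · [Sigma^{-1} · (x - mu)] = (2)·(0.3051) + (2)·(0.2712) = 1.1525.

Step 4 — take square root: d = √(1.1525) ≈ 1.0736.

d(x, mu) = √(1.1525) ≈ 1.0736


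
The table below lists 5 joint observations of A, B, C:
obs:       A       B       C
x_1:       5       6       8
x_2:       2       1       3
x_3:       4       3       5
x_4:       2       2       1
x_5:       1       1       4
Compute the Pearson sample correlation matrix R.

Step 1 — column means:
  mean(A) = (5 + 2 + 4 + 2 + 1) / 5 = 14/5 = 2.8
  mean(B) = (6 + 1 + 3 + 2 + 1) / 5 = 13/5 = 2.6
  mean(C) = (8 + 3 + 5 + 1 + 4) / 5 = 21/5 = 4.2

Step 2 — sample variances and covariances s[i,j] = (1/(n-1)) · Σ_k (x_{k,i} - mean_i) · (x_{k,j} - mean_j), with n-1 = 4:
  s[A,A] = ((2.2)·(2.2) + (-0.8)·(-0.8) + (1.2)·(1.2) + (-0.8)·(-0.8) + (-1.8)·(-1.8)) / 4 = 10.8/4 = 2.7
  s[A,B] = ((2.2)·(3.4) + (-0.8)·(-1.6) + (1.2)·(0.4) + (-0.8)·(-0.6) + (-1.8)·(-1.6)) / 4 = 12.6/4 = 3.15
  s[A,C] = ((2.2)·(3.8) + (-0.8)·(-1.2) + (1.2)·(0.8) + (-0.8)·(-3.2) + (-1.8)·(-0.2)) / 4 = 13.2/4 = 3.3
  s[B,B] = ((3.4)·(3.4) + (-1.6)·(-1.6) + (0.4)·(0.4) + (-0.6)·(-0.6) + (-1.6)·(-1.6)) / 4 = 17.2/4 = 4.3
  s[B,C] = ((3.4)·(3.8) + (-1.6)·(-1.2) + (0.4)·(0.8) + (-0.6)·(-3.2) + (-1.6)·(-0.2)) / 4 = 17.4/4 = 4.35
  s[C,C] = ((3.8)·(3.8) + (-1.2)·(-1.2) + (0.8)·(0.8) + (-3.2)·(-3.2) + (-0.2)·(-0.2)) / 4 = 26.8/4 = 6.7
  Sample standard deviations s_i = √(s[i,i]):
  s(A) = √(2.7) = 1.6432
  s(B) = √(4.3) = 2.0736
  s(C) = √(6.7) = 2.5884

Step 3 — r_{ij} = s_{ij} / (s_i · s_j):
  r[A,A] = 1 (diagonal).
  r[A,B] = 3.15 / (1.6432 · 2.0736) = 3.15 / 3.4073 = 0.9245
  r[A,C] = 3.3 / (1.6432 · 2.5884) = 3.3 / 4.2532 = 0.7759
  r[B,B] = 1 (diagonal).
  r[B,C] = 4.35 / (2.0736 · 2.5884) = 4.35 / 5.3675 = 0.8104
  r[C,C] = 1 (diagonal).

R is symmetric with unit diagonal. Assembling:

R = [[1, 0.9245, 0.7759],
 [0.9245, 1, 0.8104],
 [0.7759, 0.8104, 1]]


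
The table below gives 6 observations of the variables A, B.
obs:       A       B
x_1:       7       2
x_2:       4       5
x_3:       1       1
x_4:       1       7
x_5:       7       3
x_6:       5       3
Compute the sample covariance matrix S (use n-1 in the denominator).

Step 1 — column means:
  mean(A) = (7 + 4 + 1 + 1 + 7 + 5) / 6 = 25/6 = 4.1667
  mean(B) = (2 + 5 + 1 + 7 + 3 + 3) / 6 = 21/6 = 3.5

Step 2 — sample covariance S[i,j] = (1/(n-1)) · Σ_k (x_{k,i} - mean_i) · (x_{k,j} - mean_j), with n-1 = 5.
  S[A,A] = ((2.8333)·(2.8333) + (-0.1667)·(-0.1667) + (-3.1667)·(-3.1667) + (-3.1667)·(-3.1667) + (2.8333)·(2.8333) + (0.8333)·(0.8333)) / 5 = 36.8333/5 = 7.3667
  S[A,B] = ((2.8333)·(-1.5) + (-0.1667)·(1.5) + (-3.1667)·(-2.5) + (-3.1667)·(3.5) + (2.8333)·(-0.5) + (0.8333)·(-0.5)) / 5 = -9.5/5 = -1.9
  S[B,B] = ((-1.5)·(-1.5) + (1.5)·(1.5) + (-2.5)·(-2.5) + (3.5)·(3.5) + (-0.5)·(-0.5) + (-0.5)·(-0.5)) / 5 = 23.5/5 = 4.7

S is symmetric (S[j,i] = S[i,j]). Assembling:

S = [[7.3667, -1.9],
 [-1.9, 4.7]]


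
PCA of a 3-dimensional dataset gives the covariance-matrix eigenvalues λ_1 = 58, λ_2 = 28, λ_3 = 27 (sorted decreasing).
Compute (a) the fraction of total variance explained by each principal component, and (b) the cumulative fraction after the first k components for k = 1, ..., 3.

Step 1 — total variance = trace(Sigma) = Σ λ_i = 58 + 28 + 27 = 113.

Step 2 — fraction explained by component i = λ_i / Σ λ:
  PC1: 58/113 = 0.5133
  PC2: 28/113 = 0.2478
  PC3: 27/113 = 0.2389

Step 3 — cumulative fraction after k components = (λ_1 + ... + λ_k) / Σ λ:
  k = 1: 58/113 = 0.5133
  k = 2: (58 + 28)/113 = 86/113 = 0.7611
  k = 3: (58 + 28 + 27)/113 = 113/113 = 1

Summary (fraction, with percent):

explained: PC1 0.5133 (51.33%), PC2 0.2478 (24.78%), PC3 0.2389 (23.89%);  cumulative: 0.5133, 0.7611, 1


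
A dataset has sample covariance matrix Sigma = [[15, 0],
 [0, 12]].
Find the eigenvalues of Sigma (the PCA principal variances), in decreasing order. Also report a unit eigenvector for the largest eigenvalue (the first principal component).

Step 1 — characteristic polynomial of 2×2 Sigma:
  det(Sigma - λI) = λ² - trace · λ + det = 0.
  trace = 15 + 12 = 27, det = 15·12 - (0)² = 180.
Step 2 — discriminant:
  Δ = trace² - 4·det = 729 - 720 = 9.
Step 3 — eigenvalues:
  λ = (trace ± √Δ)/2 = (27 ± 3)/2,
  λ_1 = 15,  λ_2 = 12.

Step 4 — unit eigenvector for λ_1: Sigma is diagonal, so its eigenvectors are the coordinate axes. λ_1 = 15 is the diagonal entry on the first coordinate axis, hence
  v_1 = (1, 0) (||v_1|| = 1).

λ_1 = 15,  λ_2 = 12;  v_1 ≈ (1, 0)


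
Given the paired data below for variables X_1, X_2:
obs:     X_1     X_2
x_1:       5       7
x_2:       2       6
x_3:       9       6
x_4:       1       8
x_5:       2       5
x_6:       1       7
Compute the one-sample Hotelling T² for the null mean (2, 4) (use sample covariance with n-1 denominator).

Step 1 — sample mean vector:
  mean(X_1) = (5 + 2 + 9 + 1 + 2 + 1) / 6 = 20/6 = 3.3333
  mean(X_2) = (7 + 6 + 6 + 8 + 5 + 7) / 6 = 39/6 = 6.5
  x̄ = (3.3333, 6.5),  deviation x̄ - mu_0 = (3.3333, 6.5) - (2, 4) = (1.3333, 2.5).

Step 2 — sample covariance matrix, S[i,j] = (1/(n-1)) · Σ_k (x_{k,i} - mean_i) · (x_{k,j} - mean_j), divisor n-1 = 5:
  S[X_1,X_1] = ((1.6667)·(1.6667) + (-1.3333)·(-1.3333) + (5.6667)·(5.6667) + (-2.3333)·(-2.3333) + (-1.3333)·(-1.3333) + (-2.3333)·(-2.3333)) / 5 = 49.3333/5 = 9.8667
  S[X_1,X_2] = ((1.6667)·(0.5) + (-1.3333)·(-0.5) + (5.6667)·(-0.5) + (-2.3333)·(1.5) + (-1.3333)·(-1.5) + (-2.3333)·(0.5)) / 5 = -4/5 = -0.8
  S[X_2,X_2] = ((0.5)·(0.5) + (-0.5)·(-0.5) + (-0.5)·(-0.5) + (1.5)·(1.5) + (-1.5)·(-1.5) + (0.5)·(0.5)) / 5 = 5.5/5 = 1.1
  S = [[9.8667, -0.8],
 [-0.8, 1.1]].

Step 3 — invert S. det(S) = 9.8667·1.1 - (-0.8)² = 10.2133.
  S^{-1} = (1/det) · [[d, -b], [-b, a]] = [[0.1077, 0.0783],
 [0.0783, 0.9661]].

Step 4 — quadratic form (x̄ - mu_0)^T · S^{-1} · (x̄ - mu_0):
  S^{-1} · (x̄ - mu_0) = (0.3394, 2.5196),
  (x̄ - mu_0)^T · [...] = (1.3333)·(0.3394) + (2.5)·(2.5196) = 6.7515.

Step 5 — scale by n: T² = 6 · 6.7515 = 40.5091.

T² ≈ 40.5091


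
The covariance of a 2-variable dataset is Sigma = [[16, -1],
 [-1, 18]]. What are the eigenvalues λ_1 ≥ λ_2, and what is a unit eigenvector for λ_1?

Step 1 — characteristic polynomial of 2×2 Sigma:
  det(Sigma - λI) = λ² - trace · λ + det = 0.
  trace = 16 + 18 = 34, det = 16·18 - (-1)² = 287.
Step 2 — discriminant:
  Δ = trace² - 4·det = 1156 - 1148 = 8.
Step 3 — eigenvalues:
  λ = (trace ± √Δ)/2 = (34 ± 2.8284)/2,
  λ_1 = 18.4142,  λ_2 = 15.5858.

Step 4 — unit eigenvector for λ_1: solve (Sigma - λ_1 I)v = 0. First row:
  (16 - 18.4142)·v_x + (-1)·v_y = 0, i.e. (-2.4142)·v_x + (-1)·v_y = 0,
  so v ∝ (b, λ_1 - a) = (-1, 2.4142); multiply by -1 so the first entry is positive: u = (1, -2.4142).
  ||u|| = √((1)² + (-2.4142)²) = √(6.8284) ≈ 2.6131,
  v_1 = u/||u|| ≈ (0.3827, -0.9239) (||v_1|| = 1).

λ_1 = 18.4142,  λ_2 = 15.5858;  v_1 ≈ (0.3827, -0.9239)


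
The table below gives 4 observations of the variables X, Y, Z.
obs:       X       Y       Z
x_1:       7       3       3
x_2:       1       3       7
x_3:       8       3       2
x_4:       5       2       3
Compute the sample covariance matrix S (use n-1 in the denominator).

Step 1 — column means:
  mean(X) = (7 + 1 + 8 + 5) / 4 = 21/4 = 5.25
  mean(Y) = (3 + 3 + 3 + 2) / 4 = 11/4 = 2.75
  mean(Z) = (3 + 7 + 2 + 3) / 4 = 15/4 = 3.75

Step 2 — sample covariance S[i,j] = (1/(n-1)) · Σ_k (x_{k,i} - mean_i) · (x_{k,j} - mean_j), with n-1 = 3.
  S[X,X] = ((1.75)·(1.75) + (-4.25)·(-4.25) + (2.75)·(2.75) + (-0.25)·(-0.25)) / 3 = 28.75/3 = 9.5833
  S[X,Y] = ((1.75)·(0.25) + (-4.25)·(0.25) + (2.75)·(0.25) + (-0.25)·(-0.75)) / 3 = 0.25/3 = 0.0833
  S[X,Z] = ((1.75)·(-0.75) + (-4.25)·(3.25) + (2.75)·(-1.75) + (-0.25)·(-0.75)) / 3 = -19.75/3 = -6.5833
  S[Y,Y] = ((0.25)·(0.25) + (0.25)·(0.25) + (0.25)·(0.25) + (-0.75)·(-0.75)) / 3 = 0.75/3 = 0.25
  S[Y,Z] = ((0.25)·(-0.75) + (0.25)·(3.25) + (0.25)·(-1.75) + (-0.75)·(-0.75)) / 3 = 0.75/3 = 0.25
  S[Z,Z] = ((-0.75)·(-0.75) + (3.25)·(3.25) + (-1.75)·(-1.75) + (-0.75)·(-0.75)) / 3 = 14.75/3 = 4.9167

S is symmetric (S[j,i] = S[i,j]). Assembling:

S = [[9.5833, 0.0833, -6.5833],
 [0.0833, 0.25, 0.25],
 [-6.5833, 0.25, 4.9167]]
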